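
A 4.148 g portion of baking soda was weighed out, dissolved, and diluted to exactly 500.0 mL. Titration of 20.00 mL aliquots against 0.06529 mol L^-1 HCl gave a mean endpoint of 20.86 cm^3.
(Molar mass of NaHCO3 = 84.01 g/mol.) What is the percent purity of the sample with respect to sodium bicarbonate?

NaHCO3 + HCl → NaCl + H2O + CO2
n(HCl) per titration = 0.02086 × 0.06529 = 1.362 × 10^-3 mol
n(NaHCO3) in each aliquot = 1.362 × 10^-3 mol (1:1 ratio)
n(NaHCO3) in the whole flask = 1.362 × 10^-3 × 500.0/20.00 = 0.03405 mol
mass of NaHCO3 = 0.03405 × 84.01 = 2.860 g
% NaHCO3 = 2.860 / 4.148 × 100 = 68.96 %

68.96 %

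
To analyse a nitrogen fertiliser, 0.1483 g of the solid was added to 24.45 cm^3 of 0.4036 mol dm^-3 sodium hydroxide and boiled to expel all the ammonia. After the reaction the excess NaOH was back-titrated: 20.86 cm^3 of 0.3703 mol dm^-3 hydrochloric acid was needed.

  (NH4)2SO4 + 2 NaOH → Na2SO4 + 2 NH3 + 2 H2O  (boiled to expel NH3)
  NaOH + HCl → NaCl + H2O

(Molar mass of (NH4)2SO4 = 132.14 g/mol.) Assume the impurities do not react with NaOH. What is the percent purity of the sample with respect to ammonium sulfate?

95.50 %

n(NaOH) added = 0.02445 × 0.4036 = 9.868 × 10^-3 mol
n(HCl) used in back-titration = 0.02086 × 0.3703 = 7.724 × 10^-3 mol
n(NaOH) left over = 7.724 × 10^-3 mol (1:1 ratio)
n(NaOH) consumed by analyte = 9.868 × 10^-3 − 7.724 × 10^-3 = 2.144 × 10^-3 mol
From the 1:2 ratio, n((NH4)2SO4) = 1/2 × 2.144 × 10^-3 = 1.072 × 10^-3 mol
mass of (NH4)2SO4 = 1.072 × 10^-3 × 132.14 = 0.1416 g
% (NH4)2SO4 = 0.1416 / 0.1483 × 100 = 95.50 %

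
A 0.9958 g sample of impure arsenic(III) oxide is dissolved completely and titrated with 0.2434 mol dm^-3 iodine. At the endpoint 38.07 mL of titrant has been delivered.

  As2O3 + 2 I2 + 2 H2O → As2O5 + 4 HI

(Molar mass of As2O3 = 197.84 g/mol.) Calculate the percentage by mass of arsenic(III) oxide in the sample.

n(I2) = 0.03807 L × 0.2434 mol/L = 9.266 × 10^-3 mol
From the 1:2 ratio, n(As2O3) = 1/2 × 9.266 × 10^-3 = 4.633 × 10^-3 mol
mass of As2O3 = 4.633 × 10^-3 × 197.84 g/mol = 0.9166 g
% As2O3 = 0.9166 / 0.9958 × 100 = 92.05 %

92.05 %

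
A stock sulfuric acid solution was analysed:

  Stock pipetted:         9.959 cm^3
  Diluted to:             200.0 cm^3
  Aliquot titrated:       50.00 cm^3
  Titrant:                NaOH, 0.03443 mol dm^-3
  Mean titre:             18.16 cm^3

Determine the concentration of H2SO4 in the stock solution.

0.1256 mol/L

H2SO4 + 2 NaOH → Na2SO4 + 2 H2O
n(NaOH) = 0.01816 × 0.03443 = 6.252 × 10^-4 mol
From the 1:2 ratio, n(H2SO4) in the aliquot = 1/2 × 6.252 × 10^-4 = 3.126 × 10^-4 mol
[H2SO4]_dilute = 3.126 × 10^-4 / 0.05000 = 0.006252 mol/L
Dilution factor = 200.0 / 9.959 = 20.08
[H2SO4]_stock = 0.006252 × 20.08 = 0.1256 mol/L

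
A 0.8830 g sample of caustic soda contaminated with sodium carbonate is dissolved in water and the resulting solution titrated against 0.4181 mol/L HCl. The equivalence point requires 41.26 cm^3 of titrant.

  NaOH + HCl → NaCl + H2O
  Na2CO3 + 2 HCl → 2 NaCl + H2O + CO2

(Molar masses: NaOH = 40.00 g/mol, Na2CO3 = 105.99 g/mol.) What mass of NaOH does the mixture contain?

0.09606 g

n(HCl) = 0.04126 × 0.4181 = 0.01725 mol
Let x = n(NaOH), y = n(Na2CO3).
Titrant: 1x + 2y = 0.01725;  mass: 40.00x + 105.99y = 0.8830
Solving, x = 2.401 × 10^-3 mol, y = 7.425 × 10^-3 mol
mass of NaOH = 2.401 × 10^-3 × 40.00 = 0.09606 g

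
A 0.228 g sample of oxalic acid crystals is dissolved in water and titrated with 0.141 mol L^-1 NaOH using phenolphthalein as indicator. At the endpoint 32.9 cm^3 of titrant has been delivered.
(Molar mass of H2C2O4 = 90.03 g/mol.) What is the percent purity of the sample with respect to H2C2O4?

H2C2O4 + 2 NaOH → Na2C2O4 + 2 H2O
n(NaOH) = 0.0329 L × 0.141 mol/L = 4.64 × 10^-3 mol
From the 1:2 ratio, n(H2C2O4) = 1/2 × 4.64 × 10^-3 = 2.32 × 10^-3 mol
mass of H2C2O4 = 2.32 × 10^-3 × 90.03 g/mol = 0.209 g
% H2C2O4 = 0.209 / 0.228 × 100 = 91.6 %

91.6 %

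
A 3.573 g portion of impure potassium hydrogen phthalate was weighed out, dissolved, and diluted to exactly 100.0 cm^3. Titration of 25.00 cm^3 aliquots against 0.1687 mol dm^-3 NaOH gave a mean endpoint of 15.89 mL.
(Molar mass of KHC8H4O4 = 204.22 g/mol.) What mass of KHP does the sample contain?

2.190 g

KHC8H4O4 + NaOH → KNaC8H4O4 + H2O
n(NaOH) per titration = 0.01589 × 0.1687 = 2.681 × 10^-3 mol
n(KHC8H4O4) in each aliquot = 2.681 × 10^-3 mol (1:1 ratio)
n(KHC8H4O4) in the whole flask = 2.681 × 10^-3 × 100.0/25.00 = 0.01072 mol
mass of KHC8H4O4 = 0.01072 × 204.22 = 2.190 g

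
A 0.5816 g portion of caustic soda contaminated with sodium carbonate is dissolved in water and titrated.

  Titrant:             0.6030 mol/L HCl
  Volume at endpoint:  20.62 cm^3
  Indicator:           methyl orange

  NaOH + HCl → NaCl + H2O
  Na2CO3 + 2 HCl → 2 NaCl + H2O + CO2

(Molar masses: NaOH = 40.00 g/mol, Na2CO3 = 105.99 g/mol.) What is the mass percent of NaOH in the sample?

n(HCl) = 0.02062 × 0.6030 = 0.01243 mol
Let x = n(NaOH), y = n(Na2CO3).
Titrant: 1x + 2y = 0.01243;  mass: 40.00x + 105.99y = 0.5816
Solving, x = 5.951 × 10^-3 mol, y = 3.241 × 10^-3 mol
mass of NaOH = 5.951 × 10^-3 × 40.00 = 0.2380 g
% NaOH = 0.2380 / 0.5816 × 100 = 40.93 %

40.93 %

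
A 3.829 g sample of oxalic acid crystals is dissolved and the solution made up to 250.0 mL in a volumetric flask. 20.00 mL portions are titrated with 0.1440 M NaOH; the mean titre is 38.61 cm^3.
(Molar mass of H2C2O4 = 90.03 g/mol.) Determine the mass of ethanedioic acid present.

3.128 g

H2C2O4 + 2 NaOH → Na2C2O4 + 2 H2O
n(NaOH) per titration = 0.03861 × 0.1440 = 5.560 × 10^-3 mol
From the 1:2 ratio, n(H2C2O4) in each aliquot = 1/2 × 5.560 × 10^-3 = 2.780 × 10^-3 mol
n(H2C2O4) in the whole flask = 2.780 × 10^-3 × 250.0/20.00 = 0.03475 mol
mass of H2C2O4 = 0.03475 × 90.03 = 3.128 g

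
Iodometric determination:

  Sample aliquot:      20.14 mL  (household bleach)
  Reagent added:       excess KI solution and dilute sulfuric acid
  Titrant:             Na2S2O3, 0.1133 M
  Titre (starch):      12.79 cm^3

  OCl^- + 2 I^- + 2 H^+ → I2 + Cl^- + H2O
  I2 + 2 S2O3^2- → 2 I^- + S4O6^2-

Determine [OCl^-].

0.03598 M

n(S2O3^2-) = 0.01279 × 0.1133 = 1.449 × 10^-3 mol
n(I2) = n(S2O3^2-)/2 = 7.246 × 10^-4 mol
n(OCl^-) in the aliquot = 7.246 × 10^-4 mol (1:1 ratio)
[OCl^-] = 7.246 × 10^-4 / 0.02014 = 0.03598 mol/L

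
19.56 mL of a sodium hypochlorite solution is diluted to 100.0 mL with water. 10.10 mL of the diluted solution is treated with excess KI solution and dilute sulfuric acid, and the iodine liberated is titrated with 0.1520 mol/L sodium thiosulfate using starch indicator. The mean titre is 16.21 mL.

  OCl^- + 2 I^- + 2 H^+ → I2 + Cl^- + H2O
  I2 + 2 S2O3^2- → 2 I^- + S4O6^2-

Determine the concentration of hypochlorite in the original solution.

n(S2O3^2-) = 0.01621 × 0.1520 = 2.464 × 10^-3 mol
n(I2) = n(S2O3^2-)/2 = 1.232 × 10^-3 mol
n(OCl^-) in the aliquot = 1.232 × 10^-3 mol (1:1 ratio)
[OCl^-]_dilute = 1.232 × 10^-3 / 0.01010 = 0.1220 mol/L
[OCl^-]_original = 0.1220 × 100.0/19.56 = 0.6236 mol/L

0.6236 mol/L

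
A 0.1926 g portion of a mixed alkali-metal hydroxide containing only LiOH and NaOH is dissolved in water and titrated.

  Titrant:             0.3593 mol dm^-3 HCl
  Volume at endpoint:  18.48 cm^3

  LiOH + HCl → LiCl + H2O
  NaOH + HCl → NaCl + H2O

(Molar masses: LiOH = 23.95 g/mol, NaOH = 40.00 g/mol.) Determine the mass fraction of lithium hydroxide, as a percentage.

56.55 %

n(HCl) = 0.01848 × 0.3593 = 6.640 × 10^-3 mol
Let x = n(LiOH), y = n(NaOH).
Titrant: 1x + 1y = 6.640 × 10^-3;  mass: 23.95x + 40.00y = 0.1926
Solving, x = 4.548 × 10^-3 mol, y = 2.092 × 10^-3 mol
mass of LiOH = 4.548 × 10^-3 × 23.95 = 0.1089 g
% LiOH = 0.1089 / 0.1926 × 100 = 56.55 %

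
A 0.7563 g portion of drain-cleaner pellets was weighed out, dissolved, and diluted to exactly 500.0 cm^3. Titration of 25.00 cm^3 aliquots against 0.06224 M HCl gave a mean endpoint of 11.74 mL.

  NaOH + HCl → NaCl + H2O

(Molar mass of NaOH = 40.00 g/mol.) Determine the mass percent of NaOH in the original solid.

77.29 %

n(HCl) per titration = 0.01174 × 0.06224 = 7.307 × 10^-4 mol
n(NaOH) in each aliquot = 7.307 × 10^-4 mol (1:1 ratio)
n(NaOH) in the whole flask = 7.307 × 10^-4 × 500.0/25.00 = 0.01461 mol
mass of NaOH = 0.01461 × 40.00 = 0.5846 g
% NaOH = 0.5846 / 0.7563 × 100 = 77.29 %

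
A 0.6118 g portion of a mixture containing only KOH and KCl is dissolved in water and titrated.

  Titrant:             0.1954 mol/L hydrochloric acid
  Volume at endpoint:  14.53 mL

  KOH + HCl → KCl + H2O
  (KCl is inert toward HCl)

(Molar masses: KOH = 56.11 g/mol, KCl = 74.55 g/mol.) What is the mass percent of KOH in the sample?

26.04 %

n(HCl) = 0.01453 × 0.1954 = 2.839 × 10^-3 mol
Let x = n(KOH), y = n(KCl).
Titrant: 1x = 2.839 × 10^-3;  mass: 56.11x + 74.55y = 0.6118
Solving, x = 2.839 × 10^-3 mol, y = 6.070 × 10^-3 mol
mass of KOH = 2.839 × 10^-3 × 56.11 = 0.1593 g
% KOH = 0.1593 / 0.6118 × 100 = 26.04 %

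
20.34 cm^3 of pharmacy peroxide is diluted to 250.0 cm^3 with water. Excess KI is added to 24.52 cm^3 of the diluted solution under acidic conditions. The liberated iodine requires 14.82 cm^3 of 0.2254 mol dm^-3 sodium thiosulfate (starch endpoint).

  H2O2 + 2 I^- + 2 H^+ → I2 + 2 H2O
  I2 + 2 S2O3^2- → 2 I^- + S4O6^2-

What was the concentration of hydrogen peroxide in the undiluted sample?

n(S2O3^2-) = 0.01482 × 0.2254 = 3.340 × 10^-3 mol
n(I2) = n(S2O3^2-)/2 = 1.670 × 10^-3 mol
n(H2O2) in the aliquot = 1.670 × 10^-3 mol (1:1 ratio)
[H2O2]_dilute = 1.670 × 10^-3 / 0.02452 = 0.06812 mol/L
[H2O2]_original = 0.06812 × 250.0/20.34 = 0.8372 mol/L

0.8372 mol/L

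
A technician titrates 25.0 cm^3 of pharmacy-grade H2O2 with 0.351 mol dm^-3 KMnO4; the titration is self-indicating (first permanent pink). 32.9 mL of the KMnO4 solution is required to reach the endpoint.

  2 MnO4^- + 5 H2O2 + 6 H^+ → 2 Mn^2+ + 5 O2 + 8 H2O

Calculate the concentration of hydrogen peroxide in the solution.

1.15 mol/L

n(KMnO4) = 0.0329 L × 0.351 mol/L = 0.0115 mol
From the 5:2 mole ratio, n(H2O2) = 5/2 × 0.0115 = 0.0289 mol
[H2O2] = 0.0289 mol / 0.0250 L = 1.15 mol/L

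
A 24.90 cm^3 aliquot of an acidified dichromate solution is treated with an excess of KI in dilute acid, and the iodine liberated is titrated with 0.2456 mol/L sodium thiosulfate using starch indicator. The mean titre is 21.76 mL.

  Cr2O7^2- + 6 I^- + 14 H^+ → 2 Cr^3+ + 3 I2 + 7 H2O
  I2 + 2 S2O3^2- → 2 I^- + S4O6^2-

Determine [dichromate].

n(S2O3^2-) = 0.02176 × 0.2456 = 5.344 × 10^-3 mol
n(I2) = n(S2O3^2-)/2 = 2.672 × 10^-3 mol
From the 1:3 ratio, n(Cr2O7^2-) in the aliquot = 1/3 × 2.672 × 10^-3 = 8.907 × 10^-4 mol
[Cr2O7^2-] = 8.907 × 10^-4 / 0.02490 = 0.03577 mol/L

0.03577 mol/L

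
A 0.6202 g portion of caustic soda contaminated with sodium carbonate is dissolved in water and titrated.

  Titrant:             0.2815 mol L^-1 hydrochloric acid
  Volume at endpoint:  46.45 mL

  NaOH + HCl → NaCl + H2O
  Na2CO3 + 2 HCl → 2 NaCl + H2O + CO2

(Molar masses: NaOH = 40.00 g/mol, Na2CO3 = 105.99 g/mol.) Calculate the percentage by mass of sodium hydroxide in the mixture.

36.10 %

n(HCl) = 0.04645 × 0.2815 = 0.01308 mol
Let x = n(NaOH), y = n(Na2CO3).
Titrant: 1x + 2y = 0.01308;  mass: 40.00x + 105.99y = 0.6202
Solving, x = 5.598 × 10^-3 mol, y = 3.739 × 10^-3 mol
mass of NaOH = 5.598 × 10^-3 × 40.00 = 0.2239 g
% NaOH = 0.2239 / 0.6202 × 100 = 36.10 %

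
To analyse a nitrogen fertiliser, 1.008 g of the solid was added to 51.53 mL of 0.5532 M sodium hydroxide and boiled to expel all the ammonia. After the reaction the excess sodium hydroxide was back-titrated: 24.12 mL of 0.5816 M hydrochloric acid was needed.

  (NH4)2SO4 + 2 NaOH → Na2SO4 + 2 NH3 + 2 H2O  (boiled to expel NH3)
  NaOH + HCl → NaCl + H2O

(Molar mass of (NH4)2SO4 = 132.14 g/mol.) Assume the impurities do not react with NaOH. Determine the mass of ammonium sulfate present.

n(NaOH) added = 0.05153 × 0.5532 = 0.02851 mol
n(HCl) used in back-titration = 0.02412 × 0.5816 = 0.01403 mol
n(NaOH) left over = 0.01403 mol (1:1 ratio)
n(NaOH) consumed by analyte = 0.02851 − 0.01403 = 0.01448 mol
From the 1:2 ratio, n((NH4)2SO4) = 1/2 × 0.01448 = 7.239 × 10^-3 mol
mass of (NH4)2SO4 = 7.239 × 10^-3 × 132.14 = 0.9566 g

0.9566 g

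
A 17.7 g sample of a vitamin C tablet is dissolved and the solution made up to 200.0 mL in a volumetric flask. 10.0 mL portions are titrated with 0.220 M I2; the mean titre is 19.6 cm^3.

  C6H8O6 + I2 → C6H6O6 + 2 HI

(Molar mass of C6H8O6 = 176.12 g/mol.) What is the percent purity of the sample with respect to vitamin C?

n(I2) per titration = 0.0196 × 0.220 = 4.31 × 10^-3 mol
n(C6H8O6) in each aliquot = 4.31 × 10^-3 mol (1:1 ratio)
n(C6H8O6) in the whole flask = 4.31 × 10^-3 × 200.0/10.0 = 0.0862 mol
mass of C6H8O6 = 0.0862 × 176.12 = 15.2 g
% C6H8O6 = 15.2 / 17.7 × 100 = 85.8 %

85.8 %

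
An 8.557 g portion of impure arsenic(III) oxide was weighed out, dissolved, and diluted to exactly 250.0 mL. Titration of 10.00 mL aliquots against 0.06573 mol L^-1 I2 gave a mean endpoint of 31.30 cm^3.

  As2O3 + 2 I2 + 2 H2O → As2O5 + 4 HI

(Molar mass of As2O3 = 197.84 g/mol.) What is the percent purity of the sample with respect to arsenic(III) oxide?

n(I2) per titration = 0.03130 × 0.06573 = 2.057 × 10^-3 mol
From the 1:2 ratio, n(As2O3) in each aliquot = 1/2 × 2.057 × 10^-3 = 1.029 × 10^-3 mol
n(As2O3) in the whole flask = 1.029 × 10^-3 × 250.0/10.00 = 0.02572 mol
mass of As2O3 = 0.02572 × 197.84 = 5.088 g
% As2O3 = 5.088 / 8.557 × 100 = 59.46 %

59.46 %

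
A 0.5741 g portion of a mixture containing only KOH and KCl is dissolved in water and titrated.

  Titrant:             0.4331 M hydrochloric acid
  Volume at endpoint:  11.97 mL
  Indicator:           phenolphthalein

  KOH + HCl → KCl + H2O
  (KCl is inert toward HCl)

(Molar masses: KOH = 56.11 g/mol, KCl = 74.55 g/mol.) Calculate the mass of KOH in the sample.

0.2909 g

n(HCl) = 0.01197 × 0.4331 = 5.184 × 10^-3 mol
Let x = n(KOH), y = n(KCl).
Titrant: 1x = 5.184 × 10^-3;  mass: 56.11x + 74.55y = 0.5741
Solving, x = 5.184 × 10^-3 mol, y = 3.799 × 10^-3 mol
mass of KOH = 5.184 × 10^-3 × 56.11 = 0.2909 g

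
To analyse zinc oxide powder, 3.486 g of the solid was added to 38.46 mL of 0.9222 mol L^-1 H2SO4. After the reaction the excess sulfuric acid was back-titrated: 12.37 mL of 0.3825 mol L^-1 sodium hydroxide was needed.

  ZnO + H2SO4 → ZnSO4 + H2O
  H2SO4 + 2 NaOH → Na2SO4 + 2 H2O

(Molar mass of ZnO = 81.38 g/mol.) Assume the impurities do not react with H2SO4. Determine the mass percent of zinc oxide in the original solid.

77.28 %

n(H2SO4) added = 0.03846 × 0.9222 = 0.03547 mol
n(NaOH) used in back-titration = 0.01237 × 0.3825 = 4.732 × 10^-3 mol
From the 1:2 ratio, n(H2SO4) left over = 1/2 × 4.732 × 10^-3 = 2.366 × 10^-3 mol
n(H2SO4) consumed by analyte = 0.03547 − 2.366 × 10^-3 = 0.03310 mol
n(ZnO) = 0.03310 mol (1:1 ratio)
mass of ZnO = 0.03310 × 81.38 = 2.694 g
% ZnO = 2.694 / 3.486 × 100 = 77.28 %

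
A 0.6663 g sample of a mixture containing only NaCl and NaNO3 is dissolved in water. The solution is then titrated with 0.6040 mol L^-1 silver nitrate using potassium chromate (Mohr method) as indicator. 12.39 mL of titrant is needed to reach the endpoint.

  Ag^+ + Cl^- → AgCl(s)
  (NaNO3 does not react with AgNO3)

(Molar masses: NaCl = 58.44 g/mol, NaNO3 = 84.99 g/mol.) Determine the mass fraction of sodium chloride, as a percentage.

65.64 %

n(AgNO3) = 0.01239 × 0.6040 = 7.484 × 10^-3 mol
Let x = n(NaCl), y = n(NaNO3).
Titrant: 1x = 7.484 × 10^-3;  mass: 58.44x + 84.99y = 0.6663
Solving, x = 7.484 × 10^-3 mol, y = 2.694 × 10^-3 mol
mass of NaCl = 7.484 × 10^-3 × 58.44 = 0.4373 g
% NaCl = 0.4373 / 0.6663 × 100 = 65.64 %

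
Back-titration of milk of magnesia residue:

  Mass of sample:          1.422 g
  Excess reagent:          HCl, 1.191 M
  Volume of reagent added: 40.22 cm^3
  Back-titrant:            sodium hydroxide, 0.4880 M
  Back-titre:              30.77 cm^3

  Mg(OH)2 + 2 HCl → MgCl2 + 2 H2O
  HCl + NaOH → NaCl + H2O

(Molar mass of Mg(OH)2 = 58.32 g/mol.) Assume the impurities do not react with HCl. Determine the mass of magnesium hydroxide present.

0.9590 g

n(HCl) added = 0.04022 × 1.191 = 0.04790 mol
n(NaOH) used in back-titration = 0.03077 × 0.4880 = 0.01502 mol
n(HCl) left over = 0.01502 mol (1:1 ratio)
n(HCl) consumed by analyte = 0.04790 − 0.01502 = 0.03289 mol
From the 1:2 ratio, n(Mg(OH)2) = 1/2 × 0.03289 = 0.01644 mol
mass of Mg(OH)2 = 0.01644 × 58.32 = 0.9590 g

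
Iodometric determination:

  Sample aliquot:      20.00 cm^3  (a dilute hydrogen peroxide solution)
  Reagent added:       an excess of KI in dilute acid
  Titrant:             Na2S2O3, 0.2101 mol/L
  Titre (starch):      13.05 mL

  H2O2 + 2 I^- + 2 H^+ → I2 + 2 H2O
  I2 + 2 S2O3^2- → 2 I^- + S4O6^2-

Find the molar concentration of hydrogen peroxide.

n(S2O3^2-) = 0.01305 × 0.2101 = 2.742 × 10^-3 mol
n(I2) = n(S2O3^2-)/2 = 1.371 × 10^-3 mol
n(H2O2) in the aliquot = 1.371 × 10^-3 mol (1:1 ratio)
[H2O2] = 1.371 × 10^-3 / 0.02000 = 0.06855 mol/L

0.06855 mol/L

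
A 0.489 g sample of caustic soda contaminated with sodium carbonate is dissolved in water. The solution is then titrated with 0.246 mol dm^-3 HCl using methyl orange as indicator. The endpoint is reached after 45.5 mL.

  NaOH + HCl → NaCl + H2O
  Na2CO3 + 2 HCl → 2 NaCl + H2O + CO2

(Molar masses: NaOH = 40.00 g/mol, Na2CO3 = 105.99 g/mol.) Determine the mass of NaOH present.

n(HCl) = 0.0455 × 0.246 = 0.0112 mol
Let x = n(NaOH), y = n(Na2CO3).
Titrant: 1x + 2y = 0.0112;  mass: 40.00x + 105.99y = 0.489
Solving, x = 8.02 × 10^-3 mol, y = 1.59 × 10^-3 mol
mass of NaOH = 8.02 × 10^-3 × 40.00 = 0.321 g

0.321 g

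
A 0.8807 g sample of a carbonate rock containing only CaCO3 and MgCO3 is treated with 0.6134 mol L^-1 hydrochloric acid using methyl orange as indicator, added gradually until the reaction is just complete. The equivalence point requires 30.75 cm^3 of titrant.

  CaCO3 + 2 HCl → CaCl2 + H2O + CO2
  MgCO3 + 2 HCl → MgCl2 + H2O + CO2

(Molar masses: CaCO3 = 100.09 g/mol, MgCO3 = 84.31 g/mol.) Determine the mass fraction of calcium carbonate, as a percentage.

n(HCl) = 0.03075 × 0.6134 = 0.01886 mol
Let x = n(CaCO3), y = n(MgCO3).
Titrant: 2x + 2y = 0.01886;  mass: 100.09x + 84.31y = 0.8807
Solving, x = 5.423 × 10^-3 mol, y = 4.008 × 10^-3 mol
mass of CaCO3 = 5.423 × 10^-3 × 100.09 = 0.5428 g
% CaCO3 = 0.5428 / 0.8807 × 100 = 61.63 %

61.63 %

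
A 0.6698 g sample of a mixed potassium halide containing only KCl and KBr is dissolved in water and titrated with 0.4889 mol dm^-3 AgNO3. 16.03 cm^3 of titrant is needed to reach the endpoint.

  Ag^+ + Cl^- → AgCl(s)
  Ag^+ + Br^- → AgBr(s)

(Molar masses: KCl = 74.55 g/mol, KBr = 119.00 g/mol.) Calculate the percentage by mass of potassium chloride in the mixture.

65.81 %

n(AgNO3) = 0.01603 × 0.4889 = 7.837 × 10^-3 mol
Let x = n(KCl), y = n(KBr).
Titrant: 1x + 1y = 7.837 × 10^-3;  mass: 74.55x + 119.00y = 0.6698
Solving, x = 5.913 × 10^-3 mol, y = 1.925 × 10^-3 mol
mass of KCl = 5.913 × 10^-3 × 74.55 = 0.4408 g
% KCl = 0.4408 / 0.6698 × 100 = 65.81 %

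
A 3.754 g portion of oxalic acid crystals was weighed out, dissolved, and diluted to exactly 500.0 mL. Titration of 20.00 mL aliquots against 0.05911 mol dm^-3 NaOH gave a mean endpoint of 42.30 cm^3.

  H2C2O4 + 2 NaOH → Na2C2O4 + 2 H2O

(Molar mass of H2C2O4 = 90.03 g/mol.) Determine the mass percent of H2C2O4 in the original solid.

74.96 %

n(NaOH) per titration = 0.04230 × 0.05911 = 2.500 × 10^-3 mol
From the 1:2 ratio, n(H2C2O4) in each aliquot = 1/2 × 2.500 × 10^-3 = 1.250 × 10^-3 mol
n(H2C2O4) in the whole flask = 1.250 × 10^-3 × 500.0/20.00 = 0.03125 mol
mass of H2C2O4 = 0.03125 × 90.03 = 2.814 g
% H2C2O4 = 2.814 / 3.754 × 100 = 74.96 %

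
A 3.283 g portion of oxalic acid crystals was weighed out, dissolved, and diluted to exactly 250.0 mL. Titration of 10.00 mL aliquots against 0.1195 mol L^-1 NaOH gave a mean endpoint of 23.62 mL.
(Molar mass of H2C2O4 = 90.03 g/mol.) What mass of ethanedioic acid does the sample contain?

H2C2O4 + 2 NaOH → Na2C2O4 + 2 H2O
n(NaOH) per titration = 0.02362 × 0.1195 = 2.823 × 10^-3 mol
From the 1:2 ratio, n(H2C2O4) in each aliquot = 1/2 × 2.823 × 10^-3 = 1.411 × 10^-3 mol
n(H2C2O4) in the whole flask = 1.411 × 10^-3 × 250.0/10.00 = 0.03528 mol
mass of H2C2O4 = 0.03528 × 90.03 = 3.176 g

3.176 g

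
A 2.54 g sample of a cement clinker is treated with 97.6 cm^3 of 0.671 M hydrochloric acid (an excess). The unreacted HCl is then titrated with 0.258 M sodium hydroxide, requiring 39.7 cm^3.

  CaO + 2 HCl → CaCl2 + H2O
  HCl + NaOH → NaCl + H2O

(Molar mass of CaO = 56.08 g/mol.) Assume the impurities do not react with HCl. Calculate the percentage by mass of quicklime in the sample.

n(HCl) added = 0.0976 × 0.671 = 0.0655 mol
n(NaOH) used in back-titration = 0.0397 × 0.258 = 0.0102 mol
n(HCl) left over = 0.0102 mol (1:1 ratio)
n(HCl) consumed by analyte = 0.0655 − 0.0102 = 0.0552 mol
From the 1:2 ratio, n(CaO) = 1/2 × 0.0552 = 0.0276 mol
mass of CaO = 0.0276 × 56.08 = 1.55 g
% CaO = 1.55 / 2.54 × 100 = 61.0 %

61.0 %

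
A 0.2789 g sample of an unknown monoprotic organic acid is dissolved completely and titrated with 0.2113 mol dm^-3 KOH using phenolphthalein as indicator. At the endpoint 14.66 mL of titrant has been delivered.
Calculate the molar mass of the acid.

90.04 g/mol

n(KOH) = 0.01466 L × 0.2113 mol/L = 3.098 × 10^-3 mol
n(HA) = 3.098 × 10^-3 mol (1:1 ratio)
M = m / n = 0.2789 g / 3.098 × 10^-3 mol = 90.04 g/mol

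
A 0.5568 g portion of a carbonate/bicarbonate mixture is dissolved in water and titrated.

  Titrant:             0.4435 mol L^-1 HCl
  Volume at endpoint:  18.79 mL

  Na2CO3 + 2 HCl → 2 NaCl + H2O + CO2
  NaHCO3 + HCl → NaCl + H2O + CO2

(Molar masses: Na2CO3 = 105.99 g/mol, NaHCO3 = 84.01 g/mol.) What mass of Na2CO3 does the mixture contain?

0.2448 g

n(HCl) = 0.01879 × 0.4435 = 8.333 × 10^-3 mol
Let x = n(Na2CO3), y = n(NaHCO3).
Titrant: 2x + 1y = 8.333 × 10^-3;  mass: 105.99x + 84.01y = 0.5568
Solving, x = 2.310 × 10^-3 mol, y = 3.713 × 10^-3 mol
mass of Na2CO3 = 2.310 × 10^-3 × 105.99 = 0.2448 g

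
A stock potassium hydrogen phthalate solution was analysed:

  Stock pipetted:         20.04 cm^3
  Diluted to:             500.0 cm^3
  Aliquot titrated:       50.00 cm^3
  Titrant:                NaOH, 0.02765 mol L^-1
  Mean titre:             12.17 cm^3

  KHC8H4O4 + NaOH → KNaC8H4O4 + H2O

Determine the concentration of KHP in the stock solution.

n(NaOH) = 0.01217 × 0.02765 = 3.365 × 10^-4 mol
n(KHC8H4O4) in the aliquot = 3.365 × 10^-4 mol (1:1 ratio)
[KHC8H4O4]_dilute = 3.365 × 10^-4 / 0.05000 = 0.006730 mol/L
Dilution factor = 500.0 / 20.04 = 24.95
[KHC8H4O4]_stock = 0.006730 × 24.95 = 0.1679 mol/L

0.1679 mol/L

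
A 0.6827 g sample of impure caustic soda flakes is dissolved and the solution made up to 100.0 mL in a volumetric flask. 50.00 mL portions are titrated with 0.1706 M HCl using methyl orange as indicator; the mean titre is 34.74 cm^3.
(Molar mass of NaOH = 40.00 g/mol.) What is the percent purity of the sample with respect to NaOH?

NaOH + HCl → NaCl + H2O
n(HCl) per titration = 0.03474 × 0.1706 = 5.927 × 10^-3 mol
n(NaOH) in each aliquot = 5.927 × 10^-3 mol (1:1 ratio)
n(NaOH) in the whole flask = 5.927 × 10^-3 × 100.0/50.00 = 0.01185 mol
mass of NaOH = 0.01185 × 40.00 = 0.4741 g
% NaOH = 0.4741 / 0.6827 × 100 = 69.45 %

69.45 %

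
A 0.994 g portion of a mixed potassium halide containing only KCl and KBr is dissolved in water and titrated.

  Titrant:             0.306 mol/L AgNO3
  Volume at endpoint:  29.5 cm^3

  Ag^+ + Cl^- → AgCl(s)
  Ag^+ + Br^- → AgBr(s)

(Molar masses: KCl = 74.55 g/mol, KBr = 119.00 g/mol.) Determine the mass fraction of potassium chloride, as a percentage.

13.5 %

n(AgNO3) = 0.0295 × 0.306 = 9.03 × 10^-3 mol
Let x = n(KCl), y = n(KBr).
Titrant: 1x + 1y = 9.03 × 10^-3;  mass: 74.55x + 119.00y = 0.994
Solving, x = 1.80 × 10^-3 mol, y = 7.22 × 10^-3 mol
mass of KCl = 1.80 × 10^-3 × 74.55 = 0.135 g
% KCl = 0.135 / 0.994 × 100 = 13.5 %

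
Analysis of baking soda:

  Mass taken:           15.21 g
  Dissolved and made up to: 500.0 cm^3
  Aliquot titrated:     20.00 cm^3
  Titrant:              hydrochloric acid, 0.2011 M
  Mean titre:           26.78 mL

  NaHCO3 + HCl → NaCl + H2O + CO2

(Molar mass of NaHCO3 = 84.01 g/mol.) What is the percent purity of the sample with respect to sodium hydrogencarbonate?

n(HCl) per titration = 0.02678 × 0.2011 = 5.385 × 10^-3 mol
n(NaHCO3) in each aliquot = 5.385 × 10^-3 mol (1:1 ratio)
n(NaHCO3) in the whole flask = 5.385 × 10^-3 × 500.0/20.00 = 0.1346 mol
mass of NaHCO3 = 0.1346 × 84.01 = 11.31 g
% NaHCO3 = 11.31 / 15.21 × 100 = 74.36 %

74.36 %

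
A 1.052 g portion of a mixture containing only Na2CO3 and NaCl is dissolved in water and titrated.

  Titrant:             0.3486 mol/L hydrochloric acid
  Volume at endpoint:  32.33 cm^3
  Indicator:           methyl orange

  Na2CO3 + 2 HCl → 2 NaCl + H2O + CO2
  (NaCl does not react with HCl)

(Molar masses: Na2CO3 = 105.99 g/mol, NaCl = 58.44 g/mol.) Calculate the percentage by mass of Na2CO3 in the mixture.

n(HCl) = 0.03233 × 0.3486 = 0.01127 mol
Let x = n(Na2CO3), y = n(NaCl).
Titrant: 2x = 0.01127;  mass: 105.99x + 58.44y = 1.052
Solving, x = 5.635 × 10^-3 mol, y = 7.781 × 10^-3 mol
mass of Na2CO3 = 5.635 × 10^-3 × 105.99 = 0.5973 g
% Na2CO3 = 0.5973 / 1.052 × 100 = 56.77 %

56.77 %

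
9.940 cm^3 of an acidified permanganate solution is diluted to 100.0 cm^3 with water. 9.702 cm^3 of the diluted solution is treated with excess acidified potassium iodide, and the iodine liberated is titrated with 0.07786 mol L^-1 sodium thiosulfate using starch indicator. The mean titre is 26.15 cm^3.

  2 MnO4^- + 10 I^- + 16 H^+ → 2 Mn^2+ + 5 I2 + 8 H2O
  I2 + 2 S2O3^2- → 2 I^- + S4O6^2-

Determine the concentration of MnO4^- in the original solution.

0.4222 mol/L

n(S2O3^2-) = 0.02615 × 0.07786 = 2.036 × 10^-3 mol
n(I2) = n(S2O3^2-)/2 = 1.018 × 10^-3 mol
From the 2:5 ratio, n(MnO4^-) in the aliquot = 2/5 × 1.018 × 10^-3 = 4.072 × 10^-4 mol
[MnO4^-]_dilute = 4.072 × 10^-4 / 0.009702 = 0.04197 mol/L
[MnO4^-]_original = 0.04197 × 100.0/9.940 = 0.4222 mol/L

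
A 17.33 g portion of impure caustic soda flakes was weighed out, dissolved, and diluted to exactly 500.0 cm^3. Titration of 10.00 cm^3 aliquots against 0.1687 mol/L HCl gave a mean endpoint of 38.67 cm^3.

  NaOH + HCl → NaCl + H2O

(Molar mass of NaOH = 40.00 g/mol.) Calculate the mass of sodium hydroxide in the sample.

13.05 g

n(HCl) per titration = 0.03867 × 0.1687 = 6.524 × 10^-3 mol
n(NaOH) in each aliquot = 6.524 × 10^-3 mol (1:1 ratio)
n(NaOH) in the whole flask = 6.524 × 10^-3 × 500.0/10.00 = 0.3262 mol
mass of NaOH = 0.3262 × 40.00 = 13.05 g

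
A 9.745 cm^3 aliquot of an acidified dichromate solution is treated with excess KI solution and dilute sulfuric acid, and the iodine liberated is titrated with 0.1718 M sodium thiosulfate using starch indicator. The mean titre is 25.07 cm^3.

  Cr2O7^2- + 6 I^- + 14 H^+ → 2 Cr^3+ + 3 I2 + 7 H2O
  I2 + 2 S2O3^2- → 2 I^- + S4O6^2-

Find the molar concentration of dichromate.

n(S2O3^2-) = 0.02507 × 0.1718 = 4.307 × 10^-3 mol
n(I2) = n(S2O3^2-)/2 = 2.154 × 10^-3 mol
From the 1:3 ratio, n(Cr2O7^2-) in the aliquot = 1/3 × 2.154 × 10^-3 = 7.178 × 10^-4 mol
[Cr2O7^2-] = 7.178 × 10^-4 / 0.009745 = 0.07366 mol/L

0.07366 M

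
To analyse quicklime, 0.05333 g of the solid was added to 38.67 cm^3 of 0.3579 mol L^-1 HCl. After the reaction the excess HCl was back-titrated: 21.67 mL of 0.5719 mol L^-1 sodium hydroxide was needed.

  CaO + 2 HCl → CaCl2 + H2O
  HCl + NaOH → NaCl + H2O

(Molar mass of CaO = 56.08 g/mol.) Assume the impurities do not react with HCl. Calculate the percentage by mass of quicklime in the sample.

76.08 %

n(HCl) added = 0.03867 × 0.3579 = 0.01384 mol
n(NaOH) used in back-titration = 0.02167 × 0.5719 = 0.01239 mol
n(HCl) left over = 0.01239 mol (1:1 ratio)
n(HCl) consumed by analyte = 0.01384 − 0.01239 = 1.447 × 10^-3 mol
From the 1:2 ratio, n(CaO) = 1/2 × 1.447 × 10^-3 = 7.235 × 10^-4 mol
mass of CaO = 7.235 × 10^-4 × 56.08 = 0.04057 g
% CaO = 0.04057 / 0.05333 × 100 = 76.08 %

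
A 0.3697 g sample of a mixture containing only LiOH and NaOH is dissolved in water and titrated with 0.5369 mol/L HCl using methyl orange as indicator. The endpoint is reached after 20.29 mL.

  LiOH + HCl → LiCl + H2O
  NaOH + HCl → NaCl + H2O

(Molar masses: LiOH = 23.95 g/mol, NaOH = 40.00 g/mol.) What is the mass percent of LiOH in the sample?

26.66 %

n(HCl) = 0.02029 × 0.5369 = 0.01089 mol
Let x = n(LiOH), y = n(NaOH).
Titrant: 1x + 1y = 0.01089;  mass: 23.95x + 40.00y = 0.3697
Solving, x = 4.115 × 10^-3 mol, y = 6.779 × 10^-3 mol
mass of LiOH = 4.115 × 10^-3 × 23.95 = 0.09856 g
% LiOH = 0.09856 / 0.3697 × 100 = 26.66 %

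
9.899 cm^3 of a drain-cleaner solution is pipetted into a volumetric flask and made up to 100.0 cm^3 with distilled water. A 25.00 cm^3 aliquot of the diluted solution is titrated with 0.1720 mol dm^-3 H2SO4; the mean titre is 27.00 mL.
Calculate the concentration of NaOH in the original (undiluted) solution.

2 NaOH + H2SO4 → Na2SO4 + 2 H2O
n(H2SO4) = 0.02700 × 0.1720 = 4.644 × 10^-3 mol
From the 2:1 ratio, n(NaOH) in the aliquot = 2/1 × 4.644 × 10^-3 = 9.288 × 10^-3 mol
[NaOH]_dilute = 9.288 × 10^-3 / 0.02500 = 0.3715 mol/L
Dilution factor = 100.0 / 9.899 = 10.10
[NaOH]_stock = 0.3715 × 10.10 = 3.753 mol/L

3.753 mol/L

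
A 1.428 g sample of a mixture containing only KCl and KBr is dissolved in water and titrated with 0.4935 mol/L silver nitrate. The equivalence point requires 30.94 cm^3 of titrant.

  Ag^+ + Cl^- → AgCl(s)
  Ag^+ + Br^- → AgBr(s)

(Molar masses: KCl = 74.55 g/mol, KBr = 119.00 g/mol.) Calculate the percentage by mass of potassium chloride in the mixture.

45.69 %

n(AgNO3) = 0.03094 × 0.4935 = 0.01527 mol
Let x = n(KCl), y = n(KBr).
Titrant: 1x + 1y = 0.01527;  mass: 74.55x + 119.00y = 1.428
Solving, x = 8.751 × 10^-3 mol, y = 6.518 × 10^-3 mol
mass of KCl = 8.751 × 10^-3 × 74.55 = 0.6524 g
% KCl = 0.6524 / 1.428 × 100 = 45.69 %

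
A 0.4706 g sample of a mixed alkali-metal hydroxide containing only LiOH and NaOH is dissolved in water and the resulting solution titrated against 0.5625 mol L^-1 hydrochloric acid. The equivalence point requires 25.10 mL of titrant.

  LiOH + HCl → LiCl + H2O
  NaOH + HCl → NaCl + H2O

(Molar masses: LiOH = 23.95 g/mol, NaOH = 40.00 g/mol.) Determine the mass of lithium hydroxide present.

n(HCl) = 0.02510 × 0.5625 = 0.01412 mol
Let x = n(LiOH), y = n(NaOH).
Titrant: 1x + 1y = 0.01412;  mass: 23.95x + 40.00y = 0.4706
Solving, x = 5.866 × 10^-3 mol, y = 8.253 × 10^-3 mol
mass of LiOH = 5.866 × 10^-3 × 23.95 = 0.1405 g

0.1405 g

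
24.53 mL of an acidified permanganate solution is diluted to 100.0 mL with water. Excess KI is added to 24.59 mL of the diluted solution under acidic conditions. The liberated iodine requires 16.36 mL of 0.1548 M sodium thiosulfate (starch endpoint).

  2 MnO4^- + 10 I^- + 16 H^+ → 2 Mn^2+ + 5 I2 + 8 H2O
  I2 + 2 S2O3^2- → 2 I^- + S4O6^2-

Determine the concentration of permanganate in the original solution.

0.08397 M

n(S2O3^2-) = 0.01636 × 0.1548 = 2.533 × 10^-3 mol
n(I2) = n(S2O3^2-)/2 = 1.266 × 10^-3 mol
From the 2:5 ratio, n(MnO4^-) in the aliquot = 2/5 × 1.266 × 10^-3 = 5.065 × 10^-4 mol
[MnO4^-]_dilute = 5.065 × 10^-4 / 0.02459 = 0.02060 mol/L
[MnO4^-]_original = 0.02060 × 100.0/24.53 = 0.08397 mol/L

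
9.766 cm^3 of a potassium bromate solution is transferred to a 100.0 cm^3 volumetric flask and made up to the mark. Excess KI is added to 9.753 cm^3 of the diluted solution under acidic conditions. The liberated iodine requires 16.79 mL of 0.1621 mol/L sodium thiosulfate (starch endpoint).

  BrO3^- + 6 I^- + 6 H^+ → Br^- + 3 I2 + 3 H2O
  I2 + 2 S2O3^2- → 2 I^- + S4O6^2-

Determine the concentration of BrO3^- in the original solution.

n(S2O3^2-) = 0.01679 × 0.1621 = 2.722 × 10^-3 mol
n(I2) = n(S2O3^2-)/2 = 1.361 × 10^-3 mol
From the 1:3 ratio, n(BrO3^-) in the aliquot = 1/3 × 1.361 × 10^-3 = 4.536 × 10^-4 mol
[BrO3^-]_dilute = 4.536 × 10^-4 / 0.009753 = 0.04651 mol/L
[BrO3^-]_original = 0.04651 × 100.0/9.766 = 0.4762 mol/L

0.4762 mol/L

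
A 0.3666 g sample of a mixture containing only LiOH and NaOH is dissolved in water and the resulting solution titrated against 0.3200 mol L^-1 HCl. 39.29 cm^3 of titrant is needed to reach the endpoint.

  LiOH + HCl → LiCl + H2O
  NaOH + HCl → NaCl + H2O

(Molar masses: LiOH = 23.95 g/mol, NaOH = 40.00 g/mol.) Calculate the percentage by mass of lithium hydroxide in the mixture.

n(HCl) = 0.03929 × 0.3200 = 0.01257 mol
Let x = n(LiOH), y = n(NaOH).
Titrant: 1x + 1y = 0.01257;  mass: 23.95x + 40.00y = 0.3666
Solving, x = 8.493 × 10^-3 mol, y = 4.080 × 10^-3 mol
mass of LiOH = 8.493 × 10^-3 × 23.95 = 0.2034 g
% LiOH = 0.2034 / 0.3666 × 100 = 55.48 %

55.48 %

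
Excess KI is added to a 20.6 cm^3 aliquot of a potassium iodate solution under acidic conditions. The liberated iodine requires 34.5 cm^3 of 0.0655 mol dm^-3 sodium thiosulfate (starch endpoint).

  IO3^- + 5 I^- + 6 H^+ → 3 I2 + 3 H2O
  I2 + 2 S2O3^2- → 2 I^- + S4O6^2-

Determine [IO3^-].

n(S2O3^2-) = 0.0345 × 0.0655 = 2.26 × 10^-3 mol
n(I2) = n(S2O3^2-)/2 = 1.13 × 10^-3 mol
From the 1:3 ratio, n(IO3^-) in the aliquot = 1/3 × 1.13 × 10^-3 = 3.77 × 10^-4 mol
[IO3^-] = 3.77 × 10^-4 / 0.0206 = 0.0183 mol/L

0.0183 mol/L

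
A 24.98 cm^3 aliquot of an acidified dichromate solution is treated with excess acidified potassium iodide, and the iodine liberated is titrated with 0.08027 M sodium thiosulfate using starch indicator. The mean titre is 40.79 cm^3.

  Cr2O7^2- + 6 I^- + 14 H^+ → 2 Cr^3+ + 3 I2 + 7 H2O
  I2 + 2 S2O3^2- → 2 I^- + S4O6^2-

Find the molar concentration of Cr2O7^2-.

0.02185 M

n(S2O3^2-) = 0.04079 × 0.08027 = 3.274 × 10^-3 mol
n(I2) = n(S2O3^2-)/2 = 1.637 × 10^-3 mol
From the 1:3 ratio, n(Cr2O7^2-) in the aliquot = 1/3 × 1.637 × 10^-3 = 5.457 × 10^-4 mol
[Cr2O7^2-] = 5.457 × 10^-4 / 0.02498 = 0.02185 mol/L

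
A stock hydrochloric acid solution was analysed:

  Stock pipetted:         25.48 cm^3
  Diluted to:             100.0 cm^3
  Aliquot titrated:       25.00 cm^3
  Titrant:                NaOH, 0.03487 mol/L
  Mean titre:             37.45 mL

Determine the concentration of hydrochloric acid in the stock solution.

HCl + NaOH → NaCl + H2O
n(NaOH) = 0.03745 × 0.03487 = 1.306 × 10^-3 mol
n(HCl) in the aliquot = 1.306 × 10^-3 mol (1:1 ratio)
[HCl]_dilute = 1.306 × 10^-3 / 0.02500 = 0.05224 mol/L
Dilution factor = 100.0 / 25.48 = 3.925
[HCl]_stock = 0.05224 × 3.925 = 0.2050 mol/L

0.2050 mol/L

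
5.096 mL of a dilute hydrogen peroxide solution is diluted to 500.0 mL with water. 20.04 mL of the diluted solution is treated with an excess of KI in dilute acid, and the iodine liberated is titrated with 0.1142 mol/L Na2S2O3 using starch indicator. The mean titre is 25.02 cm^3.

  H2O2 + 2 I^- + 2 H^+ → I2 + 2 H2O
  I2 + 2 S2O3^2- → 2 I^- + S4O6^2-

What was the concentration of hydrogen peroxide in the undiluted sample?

n(S2O3^2-) = 0.02502 × 0.1142 = 2.857 × 10^-3 mol
n(I2) = n(S2O3^2-)/2 = 1.429 × 10^-3 mol
n(H2O2) in the aliquot = 1.429 × 10^-3 mol (1:1 ratio)
[H2O2]_dilute = 1.429 × 10^-3 / 0.02004 = 0.07129 mol/L
[H2O2]_original = 0.07129 × 500.0/5.096 = 6.995 mol/L

6.995 mol/L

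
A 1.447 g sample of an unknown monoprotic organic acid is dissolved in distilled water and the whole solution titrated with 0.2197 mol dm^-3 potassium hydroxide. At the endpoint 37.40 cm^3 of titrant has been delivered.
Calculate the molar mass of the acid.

n(KOH) = 0.03740 L × 0.2197 mol/L = 8.217 × 10^-3 mol
n(HA) = 8.217 × 10^-3 mol (1:1 ratio)
M = m / n = 1.447 g / 8.217 × 10^-3 mol = 176.1 g/mol

176.1 g/mol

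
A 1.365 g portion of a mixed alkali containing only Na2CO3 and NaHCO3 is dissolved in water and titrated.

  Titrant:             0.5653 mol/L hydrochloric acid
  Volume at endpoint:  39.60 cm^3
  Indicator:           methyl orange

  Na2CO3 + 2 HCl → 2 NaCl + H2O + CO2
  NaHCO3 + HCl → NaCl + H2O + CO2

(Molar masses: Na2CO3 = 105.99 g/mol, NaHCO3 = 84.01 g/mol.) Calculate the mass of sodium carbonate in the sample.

n(HCl) = 0.03960 × 0.5653 = 0.02239 mol
Let x = n(Na2CO3), y = n(NaHCO3).
Titrant: 2x + 1y = 0.02239;  mass: 105.99x + 84.01y = 1.365
Solving, x = 8.313 × 10^-3 mol, y = 5.760 × 10^-3 mol
mass of Na2CO3 = 8.313 × 10^-3 × 105.99 = 0.8811 g

0.8811 g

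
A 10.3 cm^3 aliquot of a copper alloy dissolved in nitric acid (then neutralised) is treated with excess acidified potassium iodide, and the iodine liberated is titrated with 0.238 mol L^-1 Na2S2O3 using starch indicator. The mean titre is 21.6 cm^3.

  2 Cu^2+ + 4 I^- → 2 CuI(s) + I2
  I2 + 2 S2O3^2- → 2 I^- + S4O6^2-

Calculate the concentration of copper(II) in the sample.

n(S2O3^2-) = 0.0216 × 0.238 = 5.14 × 10^-3 mol
n(I2) = n(S2O3^2-)/2 = 2.57 × 10^-3 mol
From the 2:1 ratio, n(Cu2+) in the aliquot = 2/1 × 2.57 × 10^-3 = 5.14 × 10^-3 mol
[Cu2+] = 5.14 × 10^-3 / 0.0103 = 0.499 mol/L

0.499 mol/L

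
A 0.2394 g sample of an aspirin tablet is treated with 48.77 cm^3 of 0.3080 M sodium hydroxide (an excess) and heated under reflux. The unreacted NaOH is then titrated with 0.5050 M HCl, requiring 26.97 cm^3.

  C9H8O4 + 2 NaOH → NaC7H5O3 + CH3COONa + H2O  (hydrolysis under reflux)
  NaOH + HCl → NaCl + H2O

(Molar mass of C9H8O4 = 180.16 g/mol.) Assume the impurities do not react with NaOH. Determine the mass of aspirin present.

0.1262 g

n(NaOH) added = 0.04877 × 0.3080 = 0.01502 mol
n(HCl) used in back-titration = 0.02697 × 0.5050 = 0.01362 mol
n(NaOH) left over = 0.01362 mol (1:1 ratio)
n(NaOH) consumed by analyte = 0.01502 − 0.01362 = 1.401 × 10^-3 mol
From the 1:2 ratio, n(C9H8O4) = 1/2 × 1.401 × 10^-3 = 7.007 × 10^-4 mol
mass of C9H8O4 = 7.007 × 10^-4 × 180.16 = 0.1262 g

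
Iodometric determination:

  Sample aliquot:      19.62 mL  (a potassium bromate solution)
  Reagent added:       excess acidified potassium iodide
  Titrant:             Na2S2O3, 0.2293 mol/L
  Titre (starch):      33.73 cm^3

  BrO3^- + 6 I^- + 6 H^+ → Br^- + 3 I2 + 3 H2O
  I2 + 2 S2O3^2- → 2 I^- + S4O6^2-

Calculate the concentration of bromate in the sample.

0.06570 mol/L

n(S2O3^2-) = 0.03373 × 0.2293 = 7.734 × 10^-3 mol
n(I2) = n(S2O3^2-)/2 = 3.867 × 10^-3 mol
From the 1:3 ratio, n(BrO3^-) in the aliquot = 1/3 × 3.867 × 10^-3 = 1.289 × 10^-3 mol
[BrO3^-] = 1.289 × 10^-3 / 0.01962 = 0.06570 mol/L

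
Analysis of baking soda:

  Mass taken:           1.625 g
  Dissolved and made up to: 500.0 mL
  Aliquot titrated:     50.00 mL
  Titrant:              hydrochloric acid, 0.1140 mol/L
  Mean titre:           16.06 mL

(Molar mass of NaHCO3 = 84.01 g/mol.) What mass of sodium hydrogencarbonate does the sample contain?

1.538 g

NaHCO3 + HCl → NaCl + H2O + CO2
n(HCl) per titration = 0.01606 × 0.1140 = 1.831 × 10^-3 mol
n(NaHCO3) in each aliquot = 1.831 × 10^-3 mol (1:1 ratio)
n(NaHCO3) in the whole flask = 1.831 × 10^-3 × 500.0/50.00 = 0.01831 mol
mass of NaHCO3 = 0.01831 × 84.01 = 1.538 g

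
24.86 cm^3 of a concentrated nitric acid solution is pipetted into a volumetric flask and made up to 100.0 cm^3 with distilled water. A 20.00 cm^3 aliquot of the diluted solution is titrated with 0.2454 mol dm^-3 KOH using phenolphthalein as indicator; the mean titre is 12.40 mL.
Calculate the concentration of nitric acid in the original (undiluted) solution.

HNO3 + KOH → KNO3 + H2O
n(KOH) = 0.01240 × 0.2454 = 3.043 × 10^-3 mol
n(HNO3) in the aliquot = 3.043 × 10^-3 mol (1:1 ratio)
[HNO3]_dilute = 3.043 × 10^-3 / 0.02000 = 0.1521 mol/L
Dilution factor = 100.0 / 24.86 = 4.023
[HNO3]_stock = 0.1521 × 4.023 = 0.6120 mol/L

0.6120 mol/L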